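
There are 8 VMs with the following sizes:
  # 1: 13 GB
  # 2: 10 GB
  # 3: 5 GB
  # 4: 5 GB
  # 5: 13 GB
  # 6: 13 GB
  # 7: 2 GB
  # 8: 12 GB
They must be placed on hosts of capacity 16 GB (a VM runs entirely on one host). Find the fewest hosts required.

6

Total = 13 + 13 + 13 + 12 + 10 + 5 + 5 + 2 = 73 GB.
Lower bound: ⌈73/16⌉ = 5 hosts.
A packing using 6 hosts:
  host 1: 13 + 2 = 15
  host 2: 13 = 13
  host 3: 13 = 13
  host 4: 12 = 12
  host 5: 10 + 5 = 15
  host 6: 5 = 5
No arrangement into 5 hosts stays within capacity, so 6 is optimal.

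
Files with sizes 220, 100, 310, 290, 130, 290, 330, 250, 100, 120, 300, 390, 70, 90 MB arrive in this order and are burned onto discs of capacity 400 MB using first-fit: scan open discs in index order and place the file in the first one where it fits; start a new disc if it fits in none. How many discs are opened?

  220 → disc 1 (new)  [load 220/400]
  100 → disc 1  [load 320/400]
  310 → disc 2 (new)  [load 310/400]
  290 → disc 3 (new)  [load 290/400]
  130 → disc 4 (new)  [load 130/400]
  290 → disc 5 (new)  [load 290/400]
  330 → disc 6 (new)  [load 330/400]
  250 → disc 4  [load 380/400]
  100 → disc 3  [load 390/400]
  120 → disc 7 (new)  [load 120/400]
  300 → disc 8 (new)  [load 300/400]
  390 → disc 9 (new)  [load 390/400]
  70 → disc 1  [load 390/400]
  90 → disc 2  [load 400/400]
9 discs opened.

9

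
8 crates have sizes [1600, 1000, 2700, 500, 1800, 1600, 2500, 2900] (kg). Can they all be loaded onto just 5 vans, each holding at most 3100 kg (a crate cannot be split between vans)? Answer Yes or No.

No

Total = 14600 kg; ⌈14600/3100⌉ = 5.
6 crates each exceed half the capacity and cannot share a van, forcing at least 6 vans.
At least 6 vans are required, but only 5 are allowed.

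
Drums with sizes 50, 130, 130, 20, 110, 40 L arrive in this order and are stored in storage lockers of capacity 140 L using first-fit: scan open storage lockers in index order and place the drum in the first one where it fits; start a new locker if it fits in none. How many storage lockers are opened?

4

  50 → locker 1 (new)  [load 50/140]
  130 → locker 2 (new)  [load 130/140]
  130 → locker 3 (new)  [load 130/140]
  20 → locker 1  [load 70/140]
  110 → locker 4 (new)  [load 110/140]
  40 → locker 1  [load 110/140]
4 storage lockers opened.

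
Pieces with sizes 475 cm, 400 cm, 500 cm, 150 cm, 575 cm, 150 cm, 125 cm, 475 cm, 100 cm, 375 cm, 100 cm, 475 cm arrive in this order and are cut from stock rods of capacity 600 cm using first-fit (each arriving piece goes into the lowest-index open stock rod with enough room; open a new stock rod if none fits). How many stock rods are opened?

  475 → stock rod 1 (new)  [load 475/600]
  400 → stock rod 2 (new)  [load 400/600]
  500 → stock rod 3 (new)  [load 500/600]
  150 → stock rod 2  [load 550/600]
  575 → stock rod 4 (new)  [load 575/600]
  150 → stock rod 5 (new)  [load 150/600]
  125 → stock rod 1  [load 600/600]
  475 → stock rod 6 (new)  [load 475/600]
  100 → stock rod 3  [load 600/600]
  375 → stock rod 5  [load 525/600]
  100 → stock rod 6  [load 575/600]
  475 → stock rod 7 (new)  [load 475/600]
7 stock rods opened.

7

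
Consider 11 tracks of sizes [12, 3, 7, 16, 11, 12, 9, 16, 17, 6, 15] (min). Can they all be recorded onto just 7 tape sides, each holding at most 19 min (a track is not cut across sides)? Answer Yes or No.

Total = 124 min; ⌈124/19⌉ = 7.
The bound of 7 does not rule out 7, but exhaustive search shows no assignment into 7 tape sides of capacity 19 min exists — the minimum is 8.

No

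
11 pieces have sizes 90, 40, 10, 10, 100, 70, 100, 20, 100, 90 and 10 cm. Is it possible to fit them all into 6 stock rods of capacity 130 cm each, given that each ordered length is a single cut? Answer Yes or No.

A valid assignment using 6 stock rods:
  stock rod 1: 100 + 20 + 10 = 130
  stock rod 2: 100 + 10 + 10 = 120
  stock rod 3: 100 = 100
  stock rod 4: 90 + 40 = 130
  stock rod 5: 90 = 90
  stock rod 6: 70 = 70
Every load is within 130 cm, so 6 stock rods suffice.

Yes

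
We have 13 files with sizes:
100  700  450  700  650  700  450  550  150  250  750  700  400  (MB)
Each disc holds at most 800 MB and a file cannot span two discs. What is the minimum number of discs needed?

10

Total = 750 + 700 + 700 + 700 + 700 + 650 + 550 + 450 + 450 + 400 + 250 + 150 + 100 = 6550 MB.
Lower bound: ⌈6550/800⌉ = 9 discs.
A packing using 10 discs:
  disc 1: 750 = 750
  disc 2: 700 + 100 = 800
  disc 3: 700 = 700
  disc 4: 700 = 700
  disc 5: 700 = 700
  disc 6: 650 + 150 = 800
  disc 7: 550 + 250 = 800
  disc 8: 450 = 450
  disc 9: 450 = 450
  disc 10: 400 = 400
No arrangement into 9 discs stays within capacity, so 10 is optimal.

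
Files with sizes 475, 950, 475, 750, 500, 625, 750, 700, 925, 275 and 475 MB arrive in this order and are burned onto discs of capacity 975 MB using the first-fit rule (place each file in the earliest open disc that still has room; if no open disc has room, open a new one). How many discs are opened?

  475 → disc 1 (new)  [load 475/975]
  950 → disc 2 (new)  [load 950/975]
  475 → disc 1  [load 950/975]
  750 → disc 3 (new)  [load 750/975]
  500 → disc 4 (new)  [load 500/975]
  625 → disc 5 (new)  [load 625/975]
  750 → disc 6 (new)  [load 750/975]
  700 → disc 7 (new)  [load 700/975]
  925 → disc 8 (new)  [load 925/975]
  275 → disc 4  [load 775/975]
  475 → disc 9 (new)  [load 475/975]
9 discs opened.

9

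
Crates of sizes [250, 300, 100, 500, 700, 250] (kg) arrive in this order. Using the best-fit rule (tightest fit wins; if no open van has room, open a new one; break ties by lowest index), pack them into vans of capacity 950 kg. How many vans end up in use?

3

  250 → van 1 (new)  [load 250/950]
  300 → van 1  [load 550/950]
  100 → van 1  [load 650/950]
  500 → van 2 (new)  [load 500/950]
  700 → van 3 (new)  [load 700/950]
  250 → van 3  [load 950/950]
3 vans opened.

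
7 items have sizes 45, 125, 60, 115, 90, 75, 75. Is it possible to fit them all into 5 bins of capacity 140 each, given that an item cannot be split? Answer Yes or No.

A valid assignment using 5 bins:
  bin 1: 125 = 125
  bin 2: 115 = 115
  bin 3: 90 + 45 = 135
  bin 4: 75 + 60 = 135
  bin 5: 75 = 75
Every load is within 140, so 5 bins suffice.

Yes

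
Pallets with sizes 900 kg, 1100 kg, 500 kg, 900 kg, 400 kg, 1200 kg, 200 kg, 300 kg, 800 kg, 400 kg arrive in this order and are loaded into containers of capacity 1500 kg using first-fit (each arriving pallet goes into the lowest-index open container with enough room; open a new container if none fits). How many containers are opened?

5

  900 → container 1 (new)  [load 900/1500]
  1100 → container 2 (new)  [load 1100/1500]
  500 → container 1  [load 1400/1500]
  900 → container 3 (new)  [load 900/1500]
  400 → container 2  [load 1500/1500]
  1200 → container 4 (new)  [load 1200/1500]
  200 → container 3  [load 1100/1500]
  300 → container 3  [load 1400/1500]
  800 → container 5 (new)  [load 800/1500]
  400 → container 5  [load 1200/1500]
5 containers opened.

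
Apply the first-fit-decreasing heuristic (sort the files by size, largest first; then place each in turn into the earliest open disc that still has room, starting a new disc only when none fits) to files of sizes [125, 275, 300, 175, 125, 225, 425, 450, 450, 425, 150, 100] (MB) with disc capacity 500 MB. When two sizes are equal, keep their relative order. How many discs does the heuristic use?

7

Sorted descending: 450, 450, 425, 425, 300, 275, 225, 175, 150, 125, 125, 100.
  450 → disc 1 (new)  [load 450/500]
  450 → disc 2 (new)  [load 450/500]
  425 → disc 3 (new)  [load 425/500]
  425 → disc 4 (new)  [load 425/500]
  300 → disc 5 (new)  [load 300/500]
  275 → disc 6 (new)  [load 275/500]
  225 → disc 6  [load 500/500]
  175 → disc 5  [load 475/500]
  150 → disc 7 (new)  [load 150/500]
  125 → disc 7  [load 275/500]
  125 → disc 7  [load 400/500]
  100 → disc 7  [load 500/500]
7 discs opened.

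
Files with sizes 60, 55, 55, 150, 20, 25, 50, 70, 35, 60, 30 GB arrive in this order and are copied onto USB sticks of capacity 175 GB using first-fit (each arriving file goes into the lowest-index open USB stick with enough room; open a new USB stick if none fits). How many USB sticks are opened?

  60 → USB stick 1 (new)  [load 60/175]
  55 → USB stick 1  [load 115/175]
  55 → USB stick 1  [load 170/175]
  150 → USB stick 2 (new)  [load 150/175]
  20 → USB stick 2  [load 170/175]
  25 → USB stick 3 (new)  [load 25/175]
  50 → USB stick 3  [load 75/175]
  70 → USB stick 3  [load 145/175]
  35 → USB stick 4 (new)  [load 35/175]
  60 → USB stick 4  [load 95/175]
  30 → USB stick 3  [load 175/175]
4 USB sticks opened.

4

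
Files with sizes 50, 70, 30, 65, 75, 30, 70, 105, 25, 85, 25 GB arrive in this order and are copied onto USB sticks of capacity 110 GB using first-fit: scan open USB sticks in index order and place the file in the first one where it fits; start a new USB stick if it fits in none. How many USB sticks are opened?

7

  50 → USB stick 1 (new)  [load 50/110]
  70 → USB stick 2 (new)  [load 70/110]
  30 → USB stick 1  [load 80/110]
  65 → USB stick 3 (new)  [load 65/110]
  75 → USB stick 4 (new)  [load 75/110]
  30 → USB stick 1  [load 110/110]
  70 → USB stick 5 (new)  [load 70/110]
  105 → USB stick 6 (new)  [load 105/110]
  25 → USB stick 2  [load 95/110]
  85 → USB stick 7 (new)  [load 85/110]
  25 → USB stick 3  [load 90/110]
7 USB sticks opened.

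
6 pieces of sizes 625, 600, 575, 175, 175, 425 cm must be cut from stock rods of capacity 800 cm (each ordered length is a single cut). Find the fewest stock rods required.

Total = 625 + 600 + 575 + 425 + 175 + 175 = 2575 cm.
Lower bound: ⌈2575/800⌉ = 4 stock rods.
A packing using 4 stock rods:
  stock rod 1: 625 + 175 = 800
  stock rod 2: 600 + 175 = 775
  stock rod 3: 575 = 575
  stock rod 4: 425 = 425
This matches the lower bound, so 4 is optimal.

4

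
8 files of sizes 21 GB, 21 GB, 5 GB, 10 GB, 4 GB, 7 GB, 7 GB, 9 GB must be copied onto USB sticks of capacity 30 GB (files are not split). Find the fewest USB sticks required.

3

Total = 21 + 21 + 10 + 9 + 7 + 7 + 5 + 4 = 84 GB.
Lower bound: ⌈84/30⌉ = 3 USB sticks.
A packing using 3 USB sticks:
  USB stick 1: 21 + 9 = 30
  USB stick 2: 21 + 7 = 28
  USB stick 3: 10 + 7 + 5 + 4 = 26
This matches the lower bound, so 3 is optimal.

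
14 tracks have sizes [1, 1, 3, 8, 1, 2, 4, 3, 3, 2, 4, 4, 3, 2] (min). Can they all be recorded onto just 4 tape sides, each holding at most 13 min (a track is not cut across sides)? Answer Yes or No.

A valid assignment using 4 tape sides:
  side 1: 8 + 4 + 1 = 13
  side 2: 4 + 4 + 3 + 2 = 13
  side 3: 3 + 3 + 3 + 2 + 2 = 13
  side 4: 1 + 1 = 2
Every load is within 13 min, so 4 tape sides suffice.

Yes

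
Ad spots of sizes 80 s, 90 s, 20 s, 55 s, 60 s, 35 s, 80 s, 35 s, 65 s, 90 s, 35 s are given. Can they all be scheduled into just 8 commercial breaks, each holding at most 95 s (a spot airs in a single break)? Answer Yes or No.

A valid assignment using 8 commercial breaks:
  break 1: 90 = 90
  break 2: 90 = 90
  break 3: 80 = 80
  break 4: 80 = 80
  break 5: 65 + 20 = 85
  break 6: 60 + 35 = 95
  break 7: 55 + 35 = 90
  break 8: 35 = 35
Every load is within 95 s, so 8 commercial breaks suffice.

Yes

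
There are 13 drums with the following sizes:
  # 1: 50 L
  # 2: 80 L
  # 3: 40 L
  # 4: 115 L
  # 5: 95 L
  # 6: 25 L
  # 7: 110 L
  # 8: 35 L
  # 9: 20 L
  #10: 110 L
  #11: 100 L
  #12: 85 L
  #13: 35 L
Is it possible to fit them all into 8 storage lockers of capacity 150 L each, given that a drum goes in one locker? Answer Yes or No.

A valid assignment using 7 storage lockers:
  locker 1: 115 + 35 = 150
  locker 2: 110 + 40 = 150
  locker 3: 110 + 35 = 145
  locker 4: 100 + 50 = 150
  locker 5: 95 + 25 + 20 = 140
  locker 6: 85 = 85
  locker 7: 80 = 80
That uses only 7 ≤ 8, so 8 storage lockers are enough.

Yes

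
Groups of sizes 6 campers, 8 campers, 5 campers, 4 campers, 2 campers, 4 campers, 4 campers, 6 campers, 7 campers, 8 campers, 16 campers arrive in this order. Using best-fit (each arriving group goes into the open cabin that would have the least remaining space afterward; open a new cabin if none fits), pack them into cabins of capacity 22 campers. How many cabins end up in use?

  6 → cabin 1 (new)  [load 6/22]
  8 → cabin 1  [load 14/22]
  5 → cabin 1  [load 19/22]
  4 → cabin 2 (new)  [load 4/22]
  2 → cabin 1  [load 21/22]
  4 → cabin 2  [load 8/22]
  4 → cabin 2  [load 12/22]
  6 → cabin 2  [load 18/22]
  7 → cabin 3 (new)  [load 7/22]
  8 → cabin 3  [load 15/22]
  16 → cabin 4 (new)  [load 16/22]
4 cabins opened.

4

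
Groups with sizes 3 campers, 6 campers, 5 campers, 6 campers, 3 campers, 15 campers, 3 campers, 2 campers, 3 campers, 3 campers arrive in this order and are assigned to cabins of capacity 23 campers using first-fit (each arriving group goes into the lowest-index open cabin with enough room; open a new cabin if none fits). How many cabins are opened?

3

  3 → cabin 1 (new)  [load 3/23]
  6 → cabin 1  [load 9/23]
  5 → cabin 1  [load 14/23]
  6 → cabin 1  [load 20/23]
  3 → cabin 1  [load 23/23]
  15 → cabin 2 (new)  [load 15/23]
  3 → cabin 2  [load 18/23]
  2 → cabin 2  [load 20/23]
  3 → cabin 2  [load 23/23]
  3 → cabin 3 (new)  [load 3/23]
3 cabins opened.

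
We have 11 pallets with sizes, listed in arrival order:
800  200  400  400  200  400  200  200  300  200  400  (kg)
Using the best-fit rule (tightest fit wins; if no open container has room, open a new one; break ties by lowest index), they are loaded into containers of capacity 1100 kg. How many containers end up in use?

  800 → container 1 (new)  [load 800/1100]
  200 → container 1  [load 1000/1100]
  400 → container 2 (new)  [load 400/1100]
  400 → container 2  [load 800/1100]
  200 → container 2  [load 1000/1100]
  400 → container 3 (new)  [load 400/1100]
  200 → container 3  [load 600/1100]
  200 → container 3  [load 800/1100]
  300 → container 3  [load 1100/1100]
  200 → container 4 (new)  [load 200/1100]
  400 → container 4  [load 600/1100]
4 containers opened.

4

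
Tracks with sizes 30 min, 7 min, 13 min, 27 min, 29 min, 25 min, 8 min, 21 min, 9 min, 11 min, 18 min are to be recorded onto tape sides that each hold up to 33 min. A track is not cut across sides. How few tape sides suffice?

7

Total = 30 + 29 + 27 + 25 + 21 + 18 + 13 + 11 + 9 + 8 + 7 = 198 min.
Lower bound: ⌈198/33⌉ = 6 tape sides.
A packing using 7 tape sides:
  side 1: 30 = 30
  side 2: 29 = 29
  side 3: 27 = 27
  side 4: 25 + 8 = 33
  side 5: 21 + 11 = 32
  side 6: 18 + 13 = 31
  side 7: 9 + 7 = 16
No arrangement into 6 tape sides stays within capacity, so 7 is optimal.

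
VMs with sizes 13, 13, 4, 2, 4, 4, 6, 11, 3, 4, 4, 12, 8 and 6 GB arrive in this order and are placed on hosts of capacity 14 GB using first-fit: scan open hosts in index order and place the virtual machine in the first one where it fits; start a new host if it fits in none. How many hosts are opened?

  13 → host 1 (new)  [load 13/14]
  13 → host 2 (new)  [load 13/14]
  4 → host 3 (new)  [load 4/14]
  2 → host 3  [load 6/14]
  4 → host 3  [load 10/14]
  4 → host 3  [load 14/14]
  6 → host 4 (new)  [load 6/14]
  11 → host 5 (new)  [load 11/14]
  3 → host 4  [load 9/14]
  4 → host 4  [load 13/14]
  4 → host 6 (new)  [load 4/14]
  12 → host 7 (new)  [load 12/14]
  8 → host 6  [load 12/14]
  6 → host 8 (new)  [load 6/14]
8 hosts opened.

8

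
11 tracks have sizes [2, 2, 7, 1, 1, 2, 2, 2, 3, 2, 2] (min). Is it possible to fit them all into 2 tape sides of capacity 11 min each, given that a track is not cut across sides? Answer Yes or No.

No

Total = 26 min; ⌈26/11⌉ = 3.
At least 3 tape sides are required, but only 2 are allowed.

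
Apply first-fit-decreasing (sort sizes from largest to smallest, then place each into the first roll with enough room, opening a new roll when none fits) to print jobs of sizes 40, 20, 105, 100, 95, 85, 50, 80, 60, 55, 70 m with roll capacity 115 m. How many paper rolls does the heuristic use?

Sorted descending: 105, 100, 95, 85, 80, 70, 60, 55, 50, 40, 20.
  105 → roll 1 (new)  [load 105/115]
  100 → roll 2 (new)  [load 100/115]
  95 → roll 3 (new)  [load 95/115]
  85 → roll 4 (new)  [load 85/115]
  80 → roll 5 (new)  [load 80/115]
  70 → roll 6 (new)  [load 70/115]
  60 → roll 7 (new)  [load 60/115]
  55 → roll 7  [load 115/115]
  50 → roll 8 (new)  [load 50/115]
  40 → roll 6  [load 110/115]
  20 → roll 3  [load 115/115]
8 paper rolls opened.

8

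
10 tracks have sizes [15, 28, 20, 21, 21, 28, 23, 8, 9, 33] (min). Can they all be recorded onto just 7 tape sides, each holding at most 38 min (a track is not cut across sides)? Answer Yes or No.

A valid assignment using 7 tape sides:
  side 1: 33 = 33
  side 2: 28 + 9 = 37
  side 3: 28 + 8 = 36
  side 4: 23 + 15 = 38
  side 5: 21 = 21
  side 6: 21 = 21
  side 7: 20 = 20
Every load is within 38 min, so 7 tape sides suffice.

Yes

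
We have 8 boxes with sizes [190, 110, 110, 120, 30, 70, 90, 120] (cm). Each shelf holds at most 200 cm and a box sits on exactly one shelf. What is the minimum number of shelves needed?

Total = 190 + 120 + 120 + 110 + 110 + 90 + 70 + 30 = 840 cm.
Lower bound: ⌈840/200⌉ = 5 shelves.
A packing using 5 shelves:
  shelf 1: 190 = 190
  shelf 2: 120 + 70 = 190
  shelf 3: 120 + 30 = 150
  shelf 4: 110 + 90 = 200
  shelf 5: 110 = 110
This matches the lower bound, so 5 is optimal.

5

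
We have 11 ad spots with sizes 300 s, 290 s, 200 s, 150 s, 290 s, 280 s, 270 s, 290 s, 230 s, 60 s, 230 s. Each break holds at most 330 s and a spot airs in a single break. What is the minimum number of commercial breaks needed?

Total = 300 + 290 + 290 + 290 + 280 + 270 + 230 + 230 + 200 + 150 + 60 = 2590 s.
Lower bound: ⌈2590/330⌉ = 8 commercial breaks.
Also, 9 ad spots each exceed 165 s, and no two of those can share a break, so at least 9 commercial breaks are needed.
A packing using 10 commercial breaks:
  break 1: 300 = 300
  break 2: 290 = 290
  break 3: 290 = 290
  break 4: 290 = 290
  break 5: 280 = 280
  break 6: 270 + 60 = 330
  break 7: 230 = 230
  break 8: 230 = 230
  break 9: 200 = 200
  break 10: 150 = 150
No arrangement into 9 commercial breaks stays within capacity, so 10 is optimal.

10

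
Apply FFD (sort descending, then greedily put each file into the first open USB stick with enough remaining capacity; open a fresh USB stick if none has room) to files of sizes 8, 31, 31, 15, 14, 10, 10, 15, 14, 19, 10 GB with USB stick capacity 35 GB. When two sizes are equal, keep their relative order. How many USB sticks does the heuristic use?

6

Sorted descending: 31, 31, 19, 15, 15, 14, 14, 10, 10, 10, 8.
  31 → USB stick 1 (new)  [load 31/35]
  31 → USB stick 2 (new)  [load 31/35]
  19 → USB stick 3 (new)  [load 19/35]
  15 → USB stick 3  [load 34/35]
  15 → USB stick 4 (new)  [load 15/35]
  14 → USB stick 4  [load 29/35]
  14 → USB stick 5 (new)  [load 14/35]
  10 → USB stick 5  [load 24/35]
  10 → USB stick 5  [load 34/35]
  10 → USB stick 6 (new)  [load 10/35]
  8 → USB stick 6  [load 18/35]
6 USB sticks opened.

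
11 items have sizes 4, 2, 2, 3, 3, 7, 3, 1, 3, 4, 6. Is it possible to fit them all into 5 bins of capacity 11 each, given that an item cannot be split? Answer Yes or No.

Yes

A valid assignment using 4 bins:
  bin 1: 7 + 4 = 11
  bin 2: 6 + 4 + 1 = 11
  bin 3: 3 + 3 + 3 + 2 = 11
  bin 4: 3 + 2 = 5
That uses only 4 ≤ 5, so 5 bins are enough.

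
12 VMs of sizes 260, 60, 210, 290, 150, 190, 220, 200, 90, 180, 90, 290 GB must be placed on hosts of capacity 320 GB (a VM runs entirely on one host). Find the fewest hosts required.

Total = 290 + 290 + 260 + 220 + 210 + 200 + 190 + 180 + 150 + 90 + 90 + 60 = 2230 GB.
Lower bound: ⌈2230/320⌉ = 7 hosts.
Also, 8 VMs each exceed 160 GB, and no two of those can share a host, so at least 8 hosts are needed.
A packing using 9 hosts:
  host 1: 290 = 290
  host 2: 290 = 290
  host 3: 260 + 60 = 320
  host 4: 220 + 90 = 310
  host 5: 210 + 90 = 300
  host 6: 200 = 200
  host 7: 190 = 190
  host 8: 180 = 180
  host 9: 150 = 150
No arrangement into 8 hosts stays within capacity, so 9 is optimal.

9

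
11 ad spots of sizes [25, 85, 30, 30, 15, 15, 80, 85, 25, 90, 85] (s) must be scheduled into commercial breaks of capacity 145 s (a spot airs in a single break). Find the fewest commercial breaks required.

Total = 90 + 85 + 85 + 85 + 80 + 30 + 30 + 25 + 25 + 15 + 15 = 565 s.
Lower bound: ⌈565/145⌉ = 4 commercial breaks.
Also, 5 ad spots each exceed 145/2 s, and no two of those can share a break, so at least 5 commercial breaks are needed.
A packing using 5 commercial breaks:
  break 1: 90 + 30 + 25 = 145
  break 2: 85 + 30 + 25 = 140
  break 3: 85 + 15 + 15 = 115
  break 4: 85 = 85
  break 5: 80 = 80
This matches the lower bound, so 5 is optimal.

5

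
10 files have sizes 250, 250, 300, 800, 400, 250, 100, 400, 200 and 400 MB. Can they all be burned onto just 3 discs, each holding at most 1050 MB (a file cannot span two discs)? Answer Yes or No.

Total = 3350 MB; ⌈3350/1050⌉ = 4.
At least 4 discs are required, but only 3 are allowed.

No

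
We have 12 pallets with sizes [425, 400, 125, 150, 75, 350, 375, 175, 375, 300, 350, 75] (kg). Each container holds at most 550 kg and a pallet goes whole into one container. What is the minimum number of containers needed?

Total = 425 + 400 + 375 + 375 + 350 + 350 + 300 + 175 + 150 + 125 + 75 + 75 = 3175 kg.
Lower bound: ⌈3175/550⌉ = 6 containers.
Also, 7 pallets each exceed 275 kg, and no two of those can share a container, so at least 7 containers are needed.
A packing using 7 containers:
  container 1: 425 + 125 = 550
  container 2: 400 + 150 = 550
  container 3: 375 + 175 = 550
  container 4: 375 + 75 + 75 = 525
  container 5: 350 = 350
  container 6: 350 = 350
  container 7: 300 = 300
This matches the lower bound, so 7 is optimal.

7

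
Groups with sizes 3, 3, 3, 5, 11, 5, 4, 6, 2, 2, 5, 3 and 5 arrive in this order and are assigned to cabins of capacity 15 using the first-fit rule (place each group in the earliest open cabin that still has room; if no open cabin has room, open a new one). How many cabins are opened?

4

  3 → cabin 1 (new)  [load 3/15]
  3 → cabin 1  [load 6/15]
  3 → cabin 1  [load 9/15]
  5 → cabin 1  [load 14/15]
  11 → cabin 2 (new)  [load 11/15]
  5 → cabin 3 (new)  [load 5/15]
  4 → cabin 2  [load 15/15]
  6 → cabin 3  [load 11/15]
  2 → cabin 3  [load 13/15]
  2 → cabin 3  [load 15/15]
  5 → cabin 4 (new)  [load 5/15]
  3 → cabin 4  [load 8/15]
  5 → cabin 4  [load 13/15]
4 cabins opened.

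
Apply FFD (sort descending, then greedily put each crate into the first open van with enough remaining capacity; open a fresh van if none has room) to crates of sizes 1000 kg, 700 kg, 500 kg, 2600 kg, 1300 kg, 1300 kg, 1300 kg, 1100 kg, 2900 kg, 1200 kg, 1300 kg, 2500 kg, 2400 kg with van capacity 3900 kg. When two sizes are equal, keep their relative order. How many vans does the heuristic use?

6

Sorted descending: 2900, 2600, 2500, 2400, 1300, 1300, 1300, 1300, 1200, 1100, 1000, 700, 500.
  2900 → van 1 (new)  [load 2900/3900]
  2600 → van 2 (new)  [load 2600/3900]
  2500 → van 3 (new)  [load 2500/3900]
  2400 → van 4 (new)  [load 2400/3900]
  1300 → van 2  [load 3900/3900]
  1300 → van 3  [load 3800/3900]
  1300 → van 4  [load 3700/3900]
  1300 → van 5 (new)  [load 1300/3900]
  1200 → van 5  [load 2500/3900]
  1100 → van 5  [load 3600/3900]
  1000 → van 1  [load 3900/3900]
  700 → van 6 (new)  [load 700/3900]
  500 → van 6  [load 1200/3900]
6 vans opened.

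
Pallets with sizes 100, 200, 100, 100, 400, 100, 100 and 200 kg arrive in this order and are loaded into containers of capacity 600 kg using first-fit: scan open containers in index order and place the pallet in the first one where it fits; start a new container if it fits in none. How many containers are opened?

3

  100 → container 1 (new)  [load 100/600]
  200 → container 1  [load 300/600]
  100 → container 1  [load 400/600]
  100 → container 1  [load 500/600]
  400 → container 2 (new)  [load 400/600]
  100 → container 1  [load 600/600]
  100 → container 2  [load 500/600]
  200 → container 3 (new)  [load 200/600]
3 containers opened.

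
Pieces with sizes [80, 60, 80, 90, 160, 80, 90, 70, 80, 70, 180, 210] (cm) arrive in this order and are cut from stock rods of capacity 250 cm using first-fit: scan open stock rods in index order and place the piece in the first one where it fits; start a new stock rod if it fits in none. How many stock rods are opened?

  80 → stock rod 1 (new)  [load 80/250]
  60 → stock rod 1  [load 140/250]
  80 → stock rod 1  [load 220/250]
  90 → stock rod 2 (new)  [load 90/250]
  160 → stock rod 2  [load 250/250]
  80 → stock rod 3 (new)  [load 80/250]
  90 → stock rod 3  [load 170/250]
  70 → stock rod 3  [load 240/250]
  80 → stock rod 4 (new)  [load 80/250]
  70 → stock rod 4  [load 150/250]
  180 → stock rod 5 (new)  [load 180/250]
  210 → stock rod 6 (new)  [load 210/250]
6 stock rods opened.

6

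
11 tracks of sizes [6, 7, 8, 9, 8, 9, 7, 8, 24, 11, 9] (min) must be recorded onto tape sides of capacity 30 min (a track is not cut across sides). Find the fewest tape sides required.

4

Total = 24 + 11 + 9 + 9 + 9 + 8 + 8 + 8 + 7 + 7 + 6 = 106 min.
Lower bound: ⌈106/30⌉ = 4 tape sides.
A packing using 4 tape sides:
  side 1: 24 + 6 = 30
  side 2: 11 + 9 + 9 = 29
  side 3: 9 + 8 + 8 = 25
  side 4: 8 + 7 + 7 = 22
This matches the lower bound, so 4 is optimal.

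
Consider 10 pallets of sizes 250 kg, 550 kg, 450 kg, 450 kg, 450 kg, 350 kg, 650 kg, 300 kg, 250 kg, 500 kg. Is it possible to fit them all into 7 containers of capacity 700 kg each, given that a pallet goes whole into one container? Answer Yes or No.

A valid assignment using 7 containers:
  container 1: 650 = 650
  container 2: 550 = 550
  container 3: 500 = 500
  container 4: 450 + 250 = 700
  container 5: 450 + 250 = 700
  container 6: 450 = 450
  container 7: 350 + 300 = 650
Every load is within 700 kg, so 7 containers suffice.

Yes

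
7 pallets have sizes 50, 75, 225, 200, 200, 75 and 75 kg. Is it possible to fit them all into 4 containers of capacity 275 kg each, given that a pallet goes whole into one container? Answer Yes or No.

A valid assignment using 4 containers:
  container 1: 225 + 50 = 275
  container 2: 200 + 75 = 275
  container 3: 200 + 75 = 275
  container 4: 75 = 75
Every load is within 275 kg, so 4 containers suffice.

Yes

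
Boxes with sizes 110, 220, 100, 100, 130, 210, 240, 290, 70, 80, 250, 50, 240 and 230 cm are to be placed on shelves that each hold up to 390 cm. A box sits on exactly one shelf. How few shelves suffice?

Total = 290 + 250 + 240 + 240 + 230 + 220 + 210 + 130 + 110 + 100 + 100 + 80 + 70 + 50 = 2320 cm.
Lower bound: ⌈2320/390⌉ = 6 shelves.
Also, 7 boxes each exceed 195 cm, and no two of those can share a shelf, so at least 7 shelves are needed.
A packing using 7 shelves:
  shelf 1: 290 + 100 = 390
  shelf 2: 250 + 130 = 380
  shelf 3: 240 + 110 = 350
  shelf 4: 240 + 100 + 50 = 390
  shelf 5: 230 + 80 + 70 = 380
  shelf 6: 220 = 220
  shelf 7: 210 = 210
This matches the lower bound, so 7 is optimal.

7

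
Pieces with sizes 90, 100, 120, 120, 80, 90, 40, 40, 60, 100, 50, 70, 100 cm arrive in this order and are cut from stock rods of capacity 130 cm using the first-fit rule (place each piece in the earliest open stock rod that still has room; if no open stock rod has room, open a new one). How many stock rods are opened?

  90 → stock rod 1 (new)  [load 90/130]
  100 → stock rod 2 (new)  [load 100/130]
  120 → stock rod 3 (new)  [load 120/130]
  120 → stock rod 4 (new)  [load 120/130]
  80 → stock rod 5 (new)  [load 80/130]
  90 → stock rod 6 (new)  [load 90/130]
  40 → stock rod 1  [load 130/130]
  40 → stock rod 5  [load 120/130]
  60 → stock rod 7 (new)  [load 60/130]
  100 → stock rod 8 (new)  [load 100/130]
  50 → stock rod 7  [load 110/130]
  70 → stock rod 9 (new)  [load 70/130]
  100 → stock rod 10 (new)  [load 100/130]
10 stock rods opened.

10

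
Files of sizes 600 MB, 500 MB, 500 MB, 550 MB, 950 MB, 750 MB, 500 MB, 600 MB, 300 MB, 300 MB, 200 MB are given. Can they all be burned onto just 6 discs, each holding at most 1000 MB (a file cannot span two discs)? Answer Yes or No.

No

Total = 5750 MB; ⌈5750/1000⌉ = 6.
The bound of 6 does not rule out 6, but exhaustive search shows no assignment into 6 discs of capacity 1000 MB exists — the minimum is 7.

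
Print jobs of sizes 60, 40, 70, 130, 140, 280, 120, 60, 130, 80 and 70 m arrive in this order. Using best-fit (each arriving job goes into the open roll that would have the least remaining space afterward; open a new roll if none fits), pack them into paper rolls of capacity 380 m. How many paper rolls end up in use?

  60 → roll 1 (new)  [load 60/380]
  40 → roll 1  [load 100/380]
  70 → roll 1  [load 170/380]
  130 → roll 1  [load 300/380]
  140 → roll 2 (new)  [load 140/380]
  280 → roll 3 (new)  [load 280/380]
  120 → roll 2  [load 260/380]
  60 → roll 1  [load 360/380]
  130 → roll 4 (new)  [load 130/380]
  80 → roll 3  [load 360/380]
  70 → roll 2  [load 330/380]
4 paper rolls opened.

4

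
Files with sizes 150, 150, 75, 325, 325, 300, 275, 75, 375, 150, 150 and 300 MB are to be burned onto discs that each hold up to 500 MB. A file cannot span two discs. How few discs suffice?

Total = 375 + 325 + 325 + 300 + 300 + 275 + 150 + 150 + 150 + 150 + 75 + 75 = 2650 MB.
Lower bound: ⌈2650/500⌉ = 6 discs.
A packing using 6 discs:
  disc 1: 375 + 75 = 450
  disc 2: 325 + 150 = 475
  disc 3: 325 + 150 = 475
  disc 4: 300 + 150 = 450
  disc 5: 300 + 150 = 450
  disc 6: 275 + 75 = 350
This matches the lower bound, so 6 is optimal.

6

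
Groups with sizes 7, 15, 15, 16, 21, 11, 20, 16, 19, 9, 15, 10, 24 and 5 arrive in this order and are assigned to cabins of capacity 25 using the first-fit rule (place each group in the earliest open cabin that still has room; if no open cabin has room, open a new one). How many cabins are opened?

10

  7 → cabin 1 (new)  [load 7/25]
  15 → cabin 1  [load 22/25]
  15 → cabin 2 (new)  [load 15/25]
  16 → cabin 3 (new)  [load 16/25]
  21 → cabin 4 (new)  [load 21/25]
  11 → cabin 5 (new)  [load 11/25]
  20 → cabin 6 (new)  [load 20/25]
  16 → cabin 7 (new)  [load 16/25]
  19 → cabin 8 (new)  [load 19/25]
  9 → cabin 2  [load 24/25]
  15 → cabin 9 (new)  [load 15/25]
  10 → cabin 5  [load 21/25]
  24 → cabin 10 (new)  [load 24/25]
  5 → cabin 3  [load 21/25]
10 cabins opened.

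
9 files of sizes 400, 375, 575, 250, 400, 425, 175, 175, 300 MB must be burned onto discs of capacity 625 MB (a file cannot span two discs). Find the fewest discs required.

Total = 575 + 425 + 400 + 400 + 375 + 300 + 250 + 175 + 175 = 3075 MB.
Lower bound: ⌈3075/625⌉ = 5 discs.
A packing using 6 discs:
  disc 1: 575 = 575
  disc 2: 425 + 175 = 600
  disc 3: 400 + 175 = 575
  disc 4: 400 = 400
  disc 5: 375 + 250 = 625
  disc 6: 300 = 300
No arrangement into 5 discs stays within capacity, so 6 is optimal.

6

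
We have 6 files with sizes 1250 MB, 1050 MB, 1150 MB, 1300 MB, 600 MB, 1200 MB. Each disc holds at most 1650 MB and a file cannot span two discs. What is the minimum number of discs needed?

5

Total = 1300 + 1250 + 1200 + 1150 + 1050 + 600 = 6550 MB.
Lower bound: ⌈6550/1650⌉ = 4 discs.
Also, 5 files each exceed 825 MB, and no two of those can share a disc, so at least 5 discs are needed.
A packing using 5 discs:
  disc 1: 1300 = 1300
  disc 2: 1250 = 1250
  disc 3: 1200 = 1200
  disc 4: 1150 = 1150
  disc 5: 1050 + 600 = 1650
This matches the lower bound, so 5 is optimal.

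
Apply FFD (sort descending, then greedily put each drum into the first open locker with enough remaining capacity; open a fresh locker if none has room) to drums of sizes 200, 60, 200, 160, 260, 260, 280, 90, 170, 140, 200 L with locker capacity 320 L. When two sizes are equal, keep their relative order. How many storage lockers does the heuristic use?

8

Sorted descending: 280, 260, 260, 200, 200, 200, 170, 160, 140, 90, 60.
  280 → locker 1 (new)  [load 280/320]
  260 → locker 2 (new)  [load 260/320]
  260 → locker 3 (new)  [load 260/320]
  200 → locker 4 (new)  [load 200/320]
  200 → locker 5 (new)  [load 200/320]
  200 → locker 6 (new)  [load 200/320]
  170 → locker 7 (new)  [load 170/320]
  160 → locker 8 (new)  [load 160/320]
  140 → locker 7  [load 310/320]
  90 → locker 4  [load 290/320]
  60 → locker 2  [load 320/320]
8 storage lockers opened.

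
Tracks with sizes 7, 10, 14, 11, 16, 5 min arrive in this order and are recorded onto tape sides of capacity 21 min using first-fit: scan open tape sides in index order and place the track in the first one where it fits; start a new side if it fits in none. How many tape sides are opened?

4

  7 → side 1 (new)  [load 7/21]
  10 → side 1  [load 17/21]
  14 → side 2 (new)  [load 14/21]
  11 → side 3 (new)  [load 11/21]
  16 → side 4 (new)  [load 16/21]
  5 → side 2  [load 19/21]
4 tape sides opened.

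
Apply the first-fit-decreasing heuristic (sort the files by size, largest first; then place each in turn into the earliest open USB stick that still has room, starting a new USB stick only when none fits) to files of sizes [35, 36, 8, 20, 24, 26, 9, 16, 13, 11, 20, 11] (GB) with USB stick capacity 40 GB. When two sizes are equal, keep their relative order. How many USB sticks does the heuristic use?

6

Sorted descending: 36, 35, 26, 24, 20, 20, 16, 13, 11, 11, 9, 8.
  36 → USB stick 1 (new)  [load 36/40]
  35 → USB stick 2 (new)  [load 35/40]
  26 → USB stick 3 (new)  [load 26/40]
  24 → USB stick 4 (new)  [load 24/40]
  20 → USB stick 5 (new)  [load 20/40]
  20 → USB stick 5  [load 40/40]
  16 → USB stick 4  [load 40/40]
  13 → USB stick 3  [load 39/40]
  11 → USB stick 6 (new)  [load 11/40]
  11 → USB stick 6  [load 22/40]
  9 → USB stick 6  [load 31/40]
  8 → USB stick 6  [load 39/40]
6 USB sticks opened.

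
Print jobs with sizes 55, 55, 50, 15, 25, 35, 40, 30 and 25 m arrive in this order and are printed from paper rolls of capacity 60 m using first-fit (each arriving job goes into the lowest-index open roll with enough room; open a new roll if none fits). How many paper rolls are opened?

  55 → roll 1 (new)  [load 55/60]
  55 → roll 2 (new)  [load 55/60]
  50 → roll 3 (new)  [load 50/60]
  15 → roll 4 (new)  [load 15/60]
  25 → roll 4  [load 40/60]
  35 → roll 5 (new)  [load 35/60]
  40 → roll 6 (new)  [load 40/60]
  30 → roll 7 (new)  [load 30/60]
  25 → roll 5  [load 60/60]
7 paper rolls opened.

7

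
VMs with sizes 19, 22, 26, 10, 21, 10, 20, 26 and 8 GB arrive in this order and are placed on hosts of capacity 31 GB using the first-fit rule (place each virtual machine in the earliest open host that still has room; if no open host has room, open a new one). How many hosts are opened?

6

  19 → host 1 (new)  [load 19/31]
  22 → host 2 (new)  [load 22/31]
  26 → host 3 (new)  [load 26/31]
  10 → host 1  [load 29/31]
  21 → host 4 (new)  [load 21/31]
  10 → host 4  [load 31/31]
  20 → host 5 (new)  [load 20/31]
  26 → host 6 (new)  [load 26/31]
  8 → host 2  [load 30/31]
6 hosts opened.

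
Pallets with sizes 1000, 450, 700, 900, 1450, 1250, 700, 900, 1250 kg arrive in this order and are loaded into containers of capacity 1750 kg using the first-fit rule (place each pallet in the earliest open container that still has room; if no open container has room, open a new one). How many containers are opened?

  1000 → container 1 (new)  [load 1000/1750]
  450 → container 1  [load 1450/1750]
  700 → container 2 (new)  [load 700/1750]
  900 → container 2  [load 1600/1750]
  1450 → container 3 (new)  [load 1450/1750]
  1250 → container 4 (new)  [load 1250/1750]
  700 → container 5 (new)  [load 700/1750]
  900 → container 5  [load 1600/1750]
  1250 → container 6 (new)  [load 1250/1750]
6 containers opened.

6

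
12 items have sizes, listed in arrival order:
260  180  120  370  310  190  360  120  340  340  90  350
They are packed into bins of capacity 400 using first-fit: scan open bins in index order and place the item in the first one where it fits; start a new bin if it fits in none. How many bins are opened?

  260 → bin 1 (new)  [load 260/400]
  180 → bin 2 (new)  [load 180/400]
  120 → bin 1  [load 380/400]
  370 → bin 3 (new)  [load 370/400]
  310 → bin 4 (new)  [load 310/400]
  190 → bin 2  [load 370/400]
  360 → bin 5 (new)  [load 360/400]
  120 → bin 6 (new)  [load 120/400]
  340 → bin 7 (new)  [load 340/400]
  340 → bin 8 (new)  [load 340/400]
  90 → bin 4  [load 400/400]
  350 → bin 9 (new)  [load 350/400]
9 bins opened.

9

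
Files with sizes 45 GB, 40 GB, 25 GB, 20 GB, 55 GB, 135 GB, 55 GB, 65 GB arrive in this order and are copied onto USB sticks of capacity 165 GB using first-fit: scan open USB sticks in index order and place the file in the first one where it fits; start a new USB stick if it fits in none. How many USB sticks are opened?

4

  45 → USB stick 1 (new)  [load 45/165]
  40 → USB stick 1  [load 85/165]
  25 → USB stick 1  [load 110/165]
  20 → USB stick 1  [load 130/165]
  55 → USB stick 2 (new)  [load 55/165]
  135 → USB stick 3 (new)  [load 135/165]
  55 → USB stick 2  [load 110/165]
  65 → USB stick 4 (new)  [load 65/165]
4 USB sticks opened.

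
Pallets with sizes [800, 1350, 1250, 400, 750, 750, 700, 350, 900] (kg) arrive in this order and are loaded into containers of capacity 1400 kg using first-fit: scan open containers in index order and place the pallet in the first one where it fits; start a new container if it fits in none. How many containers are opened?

7

  800 → container 1 (new)  [load 800/1400]
  1350 → container 2 (new)  [load 1350/1400]
  1250 → container 3 (new)  [load 1250/1400]
  400 → container 1  [load 1200/1400]
  750 → container 4 (new)  [load 750/1400]
  750 → container 5 (new)  [load 750/1400]
  700 → container 6 (new)  [load 700/1400]
  350 → container 4  [load 1100/1400]
  900 → container 7 (new)  [load 900/1400]
7 containers opened.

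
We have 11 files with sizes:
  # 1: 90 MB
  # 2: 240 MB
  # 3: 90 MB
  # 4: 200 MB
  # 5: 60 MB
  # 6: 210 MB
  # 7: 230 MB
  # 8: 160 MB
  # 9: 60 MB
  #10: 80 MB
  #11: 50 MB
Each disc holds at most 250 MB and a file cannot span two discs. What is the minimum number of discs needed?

Total = 240 + 230 + 210 + 200 + 160 + 90 + 90 + 80 + 60 + 60 + 50 = 1470 MB.
Lower bound: ⌈1470/250⌉ = 6 discs.
A packing using 7 discs:
  disc 1: 240 = 240
  disc 2: 230 = 230
  disc 3: 210 = 210
  disc 4: 200 + 50 = 250
  disc 5: 160 + 90 = 250
  disc 6: 90 + 80 + 60 = 230
  disc 7: 60 = 60
No arrangement into 6 discs stays within capacity, so 7 is optimal.

7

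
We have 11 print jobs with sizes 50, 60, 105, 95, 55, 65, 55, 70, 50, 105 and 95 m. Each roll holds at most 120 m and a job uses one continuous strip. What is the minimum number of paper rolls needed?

8

Total = 105 + 105 + 95 + 95 + 70 + 65 + 60 + 55 + 55 + 50 + 50 = 805 m.
Lower bound: ⌈805/120⌉ = 7 paper rolls.
A packing using 8 paper rolls:
  roll 1: 105 = 105
  roll 2: 105 = 105
  roll 3: 95 = 95
  roll 4: 95 = 95
  roll 5: 70 + 50 = 120
  roll 6: 65 + 55 = 120
  roll 7: 60 + 55 = 115
  roll 8: 50 = 50
No arrangement into 7 paper rolls stays within capacity, so 8 is optimal.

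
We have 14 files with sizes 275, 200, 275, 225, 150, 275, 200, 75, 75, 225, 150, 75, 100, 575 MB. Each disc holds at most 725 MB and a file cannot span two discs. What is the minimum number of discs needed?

4

Total = 575 + 275 + 275 + 275 + 225 + 225 + 200 + 200 + 150 + 150 + 100 + 75 + 75 + 75 = 2875 MB.
Lower bound: ⌈2875/725⌉ = 4 discs.
A packing using 4 discs:
  disc 1: 575 + 150 = 725
  disc 2: 275 + 275 + 150 = 700
  disc 3: 275 + 225 + 225 = 725
  disc 4: 200 + 200 + 100 + 75 + 75 + 75 = 725
This matches the lower bound, so 4 is optimal.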